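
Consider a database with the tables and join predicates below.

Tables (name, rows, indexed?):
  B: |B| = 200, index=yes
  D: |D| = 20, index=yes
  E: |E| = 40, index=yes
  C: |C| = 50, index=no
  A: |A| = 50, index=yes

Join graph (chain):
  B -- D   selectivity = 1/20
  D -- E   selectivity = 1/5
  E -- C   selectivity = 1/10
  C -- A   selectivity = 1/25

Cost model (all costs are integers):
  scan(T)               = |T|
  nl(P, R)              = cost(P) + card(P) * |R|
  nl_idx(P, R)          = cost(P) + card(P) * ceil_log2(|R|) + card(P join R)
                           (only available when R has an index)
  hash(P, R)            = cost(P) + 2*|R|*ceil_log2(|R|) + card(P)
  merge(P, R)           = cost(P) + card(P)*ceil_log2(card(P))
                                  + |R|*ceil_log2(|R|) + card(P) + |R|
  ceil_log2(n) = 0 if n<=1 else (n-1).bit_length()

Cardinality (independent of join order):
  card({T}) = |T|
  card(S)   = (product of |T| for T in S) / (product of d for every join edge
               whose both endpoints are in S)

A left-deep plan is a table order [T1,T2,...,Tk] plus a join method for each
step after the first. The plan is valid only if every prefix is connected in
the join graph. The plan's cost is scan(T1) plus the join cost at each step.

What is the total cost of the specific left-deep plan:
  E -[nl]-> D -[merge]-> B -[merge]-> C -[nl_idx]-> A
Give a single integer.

87630

step 1: scan E: cost=40, card=40
step 2: join D via nl
    card(P join D) = 40*20/(5) = 160
    cost = 40 + 40*20 = 840
step 3: join B via merge
    card(P join B) = 160*200/(20) = 1600
    cost = 840 + 160*8 + 200*8 + 160 + 200 = 4080
step 4: join C via merge
    card(P join C) = 1600*50/(10) = 8000
    cost = 4080 + 1600*11 + 50*6 + 1600 + 50 = 23630
step 5: join A via nl_idx
    card(P join A) = 8000*50/(25) = 16000
    cost = 23630 + 8000*6 + 16000 = 87630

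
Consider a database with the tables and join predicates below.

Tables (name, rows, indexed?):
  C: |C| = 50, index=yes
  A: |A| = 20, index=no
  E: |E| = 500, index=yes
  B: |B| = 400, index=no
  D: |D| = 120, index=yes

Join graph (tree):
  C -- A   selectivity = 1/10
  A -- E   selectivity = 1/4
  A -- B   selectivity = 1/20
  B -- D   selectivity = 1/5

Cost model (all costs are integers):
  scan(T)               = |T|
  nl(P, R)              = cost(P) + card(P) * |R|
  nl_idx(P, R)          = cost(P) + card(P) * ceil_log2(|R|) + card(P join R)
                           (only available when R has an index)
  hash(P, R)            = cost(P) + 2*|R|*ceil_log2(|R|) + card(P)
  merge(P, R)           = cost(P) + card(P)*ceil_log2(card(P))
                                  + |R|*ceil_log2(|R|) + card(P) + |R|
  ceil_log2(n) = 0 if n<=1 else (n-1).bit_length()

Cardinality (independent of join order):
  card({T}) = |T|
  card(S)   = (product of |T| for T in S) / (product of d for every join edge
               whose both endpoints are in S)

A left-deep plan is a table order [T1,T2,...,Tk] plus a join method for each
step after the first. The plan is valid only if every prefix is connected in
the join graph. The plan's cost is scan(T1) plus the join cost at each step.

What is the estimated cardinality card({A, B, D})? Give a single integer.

9600

Tables in S: A(20), B(400), D(120)
Edges inside S: A-B(d=20), B-D(d=5)
numerator = 20 * 400 * 120 = 960000
denominator = 20 * 5 = 100
card(S) = 960000 / 100 = 9600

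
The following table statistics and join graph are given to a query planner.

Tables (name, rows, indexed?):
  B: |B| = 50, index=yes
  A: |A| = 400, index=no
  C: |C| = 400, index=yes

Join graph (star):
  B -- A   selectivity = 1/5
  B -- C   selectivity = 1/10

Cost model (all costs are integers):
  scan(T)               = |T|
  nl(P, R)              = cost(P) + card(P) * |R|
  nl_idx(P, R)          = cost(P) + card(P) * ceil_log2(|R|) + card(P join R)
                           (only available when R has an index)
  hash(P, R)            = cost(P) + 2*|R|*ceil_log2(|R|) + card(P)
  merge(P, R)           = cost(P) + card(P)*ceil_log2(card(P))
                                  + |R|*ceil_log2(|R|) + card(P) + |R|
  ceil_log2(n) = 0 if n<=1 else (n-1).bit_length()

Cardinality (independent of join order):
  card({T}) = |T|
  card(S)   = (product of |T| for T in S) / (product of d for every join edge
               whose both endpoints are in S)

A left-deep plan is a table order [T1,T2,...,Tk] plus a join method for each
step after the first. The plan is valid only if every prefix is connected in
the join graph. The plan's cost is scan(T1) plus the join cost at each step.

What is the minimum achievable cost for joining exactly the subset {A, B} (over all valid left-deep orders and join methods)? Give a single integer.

1400

Selinger DP over subsets of {A,B}:
  {B}: scan cost=50, card=50
  {A}: scan cost=400, card=400
  {AB}: card=4000; try (B,hash)→1400, (A,merge)→4400, (B,merge)→4750, (B,nl_idx)→6800, (A,hash)→7300, (A,nl)→20050 …(+1); best=1400 via (B,hash)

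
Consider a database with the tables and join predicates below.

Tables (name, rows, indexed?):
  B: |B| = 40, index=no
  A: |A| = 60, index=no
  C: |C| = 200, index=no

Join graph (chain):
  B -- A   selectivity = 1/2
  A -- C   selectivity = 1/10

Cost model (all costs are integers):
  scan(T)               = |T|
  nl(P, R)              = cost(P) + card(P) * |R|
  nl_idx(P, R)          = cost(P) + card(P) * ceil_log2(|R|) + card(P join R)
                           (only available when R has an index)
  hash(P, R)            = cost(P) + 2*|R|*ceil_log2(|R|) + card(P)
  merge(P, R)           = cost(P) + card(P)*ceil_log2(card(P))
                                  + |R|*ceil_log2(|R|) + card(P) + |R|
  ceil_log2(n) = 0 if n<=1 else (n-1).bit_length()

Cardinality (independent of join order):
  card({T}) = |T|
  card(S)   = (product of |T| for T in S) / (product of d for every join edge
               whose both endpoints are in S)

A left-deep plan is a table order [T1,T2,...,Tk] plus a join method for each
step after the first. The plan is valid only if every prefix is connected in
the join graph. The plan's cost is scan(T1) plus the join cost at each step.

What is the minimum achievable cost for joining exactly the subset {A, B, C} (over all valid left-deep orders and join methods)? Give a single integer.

2800

Selinger DP over subsets of {A,B,C}:
  {B}: scan cost=40, card=40
  {A}: scan cost=60, card=60
  {C}: scan cost=200, card=200
  {AB}: card=1200; try (B,hash)→600, (A,merge)→740, (B,merge)→760, (A,hash)→800, (A,nl)→2440, (B,nl)→2460; best=600 via (B,hash)
  {AC}: card=1200; try (A,hash)→1120, (C,merge)→2280, (A,merge)→2420, (C,hash)→3320, (C,nl)→12060, (A,nl)→12200; best=1120 via (A,hash)
  {ABC}: card=24000; try (B,hash)→2800, (C,hash)→5000, (B,merge)→15800, (C,merge)→16800, (B,nl)→49120, (C,nl)→240600; best=2800 via (B,hash)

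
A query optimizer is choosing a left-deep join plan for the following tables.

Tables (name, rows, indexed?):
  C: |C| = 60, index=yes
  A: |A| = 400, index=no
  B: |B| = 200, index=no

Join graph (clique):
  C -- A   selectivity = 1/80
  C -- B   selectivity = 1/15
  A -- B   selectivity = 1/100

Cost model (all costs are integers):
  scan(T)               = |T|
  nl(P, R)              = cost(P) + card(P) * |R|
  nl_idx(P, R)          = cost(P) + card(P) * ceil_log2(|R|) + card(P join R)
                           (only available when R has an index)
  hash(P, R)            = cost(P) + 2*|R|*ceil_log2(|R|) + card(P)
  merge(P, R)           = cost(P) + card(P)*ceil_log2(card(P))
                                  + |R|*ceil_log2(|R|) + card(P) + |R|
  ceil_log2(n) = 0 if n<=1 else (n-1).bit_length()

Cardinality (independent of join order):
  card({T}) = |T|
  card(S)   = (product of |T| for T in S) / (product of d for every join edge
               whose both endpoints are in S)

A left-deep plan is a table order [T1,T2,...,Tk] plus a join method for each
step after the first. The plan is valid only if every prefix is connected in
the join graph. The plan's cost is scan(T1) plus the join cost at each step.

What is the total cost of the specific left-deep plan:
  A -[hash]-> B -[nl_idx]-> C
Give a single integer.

8840

step 1: scan A: cost=400, card=400
step 2: join B via hash
    card(P join B) = 400*200/(100) = 800
    cost = 400 + 2*200*8 + 400 = 4000
step 3: join C via nl_idx
    card(P join C) = 800*60/(80*15) = 40
    cost = 4000 + 800*6 + 40 = 8840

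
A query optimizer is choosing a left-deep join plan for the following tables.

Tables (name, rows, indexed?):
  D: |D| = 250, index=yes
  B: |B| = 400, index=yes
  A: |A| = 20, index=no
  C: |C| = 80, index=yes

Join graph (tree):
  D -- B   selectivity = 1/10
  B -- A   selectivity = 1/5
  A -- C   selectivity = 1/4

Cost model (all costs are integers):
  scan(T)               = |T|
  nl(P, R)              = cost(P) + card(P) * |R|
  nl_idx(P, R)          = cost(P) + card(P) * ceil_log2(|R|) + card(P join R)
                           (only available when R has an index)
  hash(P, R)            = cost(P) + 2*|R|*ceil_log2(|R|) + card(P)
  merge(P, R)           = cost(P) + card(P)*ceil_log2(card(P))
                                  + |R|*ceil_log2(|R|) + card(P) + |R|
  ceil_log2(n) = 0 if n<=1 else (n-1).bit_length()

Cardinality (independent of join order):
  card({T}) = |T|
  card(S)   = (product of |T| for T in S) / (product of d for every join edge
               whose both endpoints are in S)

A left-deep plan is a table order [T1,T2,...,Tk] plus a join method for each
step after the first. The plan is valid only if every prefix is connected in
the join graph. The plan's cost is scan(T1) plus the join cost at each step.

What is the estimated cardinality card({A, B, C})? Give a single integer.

Tables in S: A(20), B(400), C(80)
Edges inside S: B-A(d=5), A-C(d=4)
numerator = 20 * 400 * 80 = 640000
denominator = 5 * 4 = 20
card(S) = 640000 / 20 = 32000

32000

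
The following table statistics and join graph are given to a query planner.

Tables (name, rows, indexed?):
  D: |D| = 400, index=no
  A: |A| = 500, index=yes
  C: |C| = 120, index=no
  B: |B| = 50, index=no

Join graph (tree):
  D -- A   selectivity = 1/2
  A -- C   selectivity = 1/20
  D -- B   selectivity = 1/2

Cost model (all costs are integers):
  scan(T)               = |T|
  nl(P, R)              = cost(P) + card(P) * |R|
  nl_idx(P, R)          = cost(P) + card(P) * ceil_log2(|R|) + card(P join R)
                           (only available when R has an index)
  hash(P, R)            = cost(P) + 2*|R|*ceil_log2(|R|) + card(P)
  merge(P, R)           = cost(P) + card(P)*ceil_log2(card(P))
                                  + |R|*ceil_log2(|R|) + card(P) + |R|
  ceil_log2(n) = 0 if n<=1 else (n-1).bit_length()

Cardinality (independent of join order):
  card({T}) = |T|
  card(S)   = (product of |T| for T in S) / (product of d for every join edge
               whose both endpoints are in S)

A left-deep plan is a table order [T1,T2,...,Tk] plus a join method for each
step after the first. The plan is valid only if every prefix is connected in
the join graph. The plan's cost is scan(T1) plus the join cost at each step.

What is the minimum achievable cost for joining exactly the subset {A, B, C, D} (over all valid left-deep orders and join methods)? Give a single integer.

613480

Selinger DP over subsets of {A,B,C,D}:
  {D}: scan cost=400, card=400
  {A}: scan cost=500, card=500
  {C}: scan cost=120, card=120
  {B}: scan cost=50, card=50
  {AD}: card=100000; try (D,hash)→8200, (A,merge)→9400, (D,merge)→9500, (A,hash)→9800, (A,nl_idx)→104000, (A,nl)→200400 …(+1); best=8200 via (D,hash)
  {BD}: card=10000; try (B,hash)→1400, (D,merge)→4400, (B,merge)→4750, (D,hash)→7300, (D,nl)→20050, (B,nl)→20400; best=1400 via (B,hash)
  {AC}: card=3000; try (C,hash)→2680, (A,nl_idx)→4200, (A,merge)→6080, (C,merge)→6460, (A,hash)→9240, (A,nl)→60120 …(+1); best=2680 via (C,hash)
  {ACD}: card=600000; try (D,hash)→12880, (D,merge)→45680, (C,hash)→109880, (D,nl)→1202680, (C,merge)→1809160, (C,nl)→12008200; best=12880 via (D,hash)
  {ABD}: card=2500000; try (A,hash)→20400, (B,hash)→108800, (A,merge)→156400, (B,merge)→1808550, (A,nl_idx)→2591400, (A,nl)→5001400 …(+1); best=20400 via (A,hash)
  {ABCD}: card=15000000; try (B,hash)→613480, (C,hash)→2522080, (B,merge)→12613230, (B,nl)→30012880, (C,merge)→57521360, (C,nl)→300020400; best=613480 via (B,hash)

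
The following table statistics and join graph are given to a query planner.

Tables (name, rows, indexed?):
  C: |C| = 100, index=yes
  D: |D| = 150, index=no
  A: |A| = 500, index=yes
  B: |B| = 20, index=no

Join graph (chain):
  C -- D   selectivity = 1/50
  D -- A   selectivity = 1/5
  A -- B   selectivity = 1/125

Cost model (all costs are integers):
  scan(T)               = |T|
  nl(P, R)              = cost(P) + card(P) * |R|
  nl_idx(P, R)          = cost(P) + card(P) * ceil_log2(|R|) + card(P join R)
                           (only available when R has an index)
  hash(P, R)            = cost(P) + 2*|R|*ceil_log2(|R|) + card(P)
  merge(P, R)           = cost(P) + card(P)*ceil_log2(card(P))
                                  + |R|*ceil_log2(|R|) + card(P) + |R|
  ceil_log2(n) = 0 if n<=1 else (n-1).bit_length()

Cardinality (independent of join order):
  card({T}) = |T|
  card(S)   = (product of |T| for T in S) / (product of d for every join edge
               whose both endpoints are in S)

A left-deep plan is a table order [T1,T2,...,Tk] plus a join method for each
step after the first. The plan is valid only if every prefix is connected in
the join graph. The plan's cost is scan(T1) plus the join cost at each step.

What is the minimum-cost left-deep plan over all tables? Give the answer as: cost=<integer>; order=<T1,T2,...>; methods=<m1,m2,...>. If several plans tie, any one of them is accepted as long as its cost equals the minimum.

cost=6070; order=B,A,D,C; methods=nl_idx,merge,hash

Selinger DP (subsets sized 1..n):
  {C}: scan cost=100, card=100
  {D}: scan cost=150, card=150
  {A}: scan cost=500, card=500
  {B}: scan cost=20, card=20
  {CD}: card=300; try (C,nl_idx)→1500, (C,hash)→1700, (D,merge)→2250, (C,merge)→2300, (D,hash)→2600, (D,nl)→15100 …(+1); best=1500 via (C,nl_idx)
  {AD}: card=15000; try (D,hash)→3400, (A,merge)→6500, (D,merge)→6850, (A,hash)→9300, (A,nl_idx)→16500, (A,nl)→75150 …(+1); best=3400 via (D,hash)
  {AB}: card=80; try (A,nl_idx)→280, (B,hash)→1200, (A,merge)→5140, (B,merge)→5620, (A,hash)→9040, (A,nl)→10020 …(+1); best=280 via (A,nl_idx)
  {ACD}: card=30000; try (A,merge)→9500, (A,hash)→10800, (C,hash)→19800, (A,nl_idx)→34200, (C,nl_idx)→138400, (A,nl)→151500 …(+2); best=9500 via (A,merge)
  {ABD}: card=2400; try (D,merge)→2270, (D,hash)→2760, (D,nl)→12280, (B,hash)→18600, (B,merge)→228520, (B,nl)→303400; best=2270 via (D,merge)
  {ABCD}: card=4800; try (C,hash)→6070, (C,nl_idx)→23870, (C,merge)→34270, (B,hash)→39700, (C,nl)→242270, (B,merge)→489620 …(+1); best=6070 via (C,hash)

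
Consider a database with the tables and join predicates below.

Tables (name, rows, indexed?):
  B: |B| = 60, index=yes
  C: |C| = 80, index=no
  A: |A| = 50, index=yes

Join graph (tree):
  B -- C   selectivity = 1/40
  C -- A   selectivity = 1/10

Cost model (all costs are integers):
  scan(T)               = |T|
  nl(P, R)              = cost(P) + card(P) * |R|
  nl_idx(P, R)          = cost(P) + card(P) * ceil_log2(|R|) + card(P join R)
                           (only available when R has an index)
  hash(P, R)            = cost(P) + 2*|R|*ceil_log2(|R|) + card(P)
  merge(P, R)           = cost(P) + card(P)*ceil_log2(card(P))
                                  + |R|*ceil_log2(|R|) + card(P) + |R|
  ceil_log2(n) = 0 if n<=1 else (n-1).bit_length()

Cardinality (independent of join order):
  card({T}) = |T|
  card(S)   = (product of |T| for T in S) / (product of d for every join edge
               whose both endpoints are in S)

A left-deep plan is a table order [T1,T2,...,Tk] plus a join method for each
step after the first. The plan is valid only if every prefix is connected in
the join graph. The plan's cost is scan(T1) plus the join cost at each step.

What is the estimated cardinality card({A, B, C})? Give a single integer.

Tables in S: A(50), B(60), C(80)
Edges inside S: B-C(d=40), C-A(d=10)
numerator = 50 * 60 * 80 = 240000
denominator = 40 * 10 = 400
card(S) = 240000 / 400 = 600

600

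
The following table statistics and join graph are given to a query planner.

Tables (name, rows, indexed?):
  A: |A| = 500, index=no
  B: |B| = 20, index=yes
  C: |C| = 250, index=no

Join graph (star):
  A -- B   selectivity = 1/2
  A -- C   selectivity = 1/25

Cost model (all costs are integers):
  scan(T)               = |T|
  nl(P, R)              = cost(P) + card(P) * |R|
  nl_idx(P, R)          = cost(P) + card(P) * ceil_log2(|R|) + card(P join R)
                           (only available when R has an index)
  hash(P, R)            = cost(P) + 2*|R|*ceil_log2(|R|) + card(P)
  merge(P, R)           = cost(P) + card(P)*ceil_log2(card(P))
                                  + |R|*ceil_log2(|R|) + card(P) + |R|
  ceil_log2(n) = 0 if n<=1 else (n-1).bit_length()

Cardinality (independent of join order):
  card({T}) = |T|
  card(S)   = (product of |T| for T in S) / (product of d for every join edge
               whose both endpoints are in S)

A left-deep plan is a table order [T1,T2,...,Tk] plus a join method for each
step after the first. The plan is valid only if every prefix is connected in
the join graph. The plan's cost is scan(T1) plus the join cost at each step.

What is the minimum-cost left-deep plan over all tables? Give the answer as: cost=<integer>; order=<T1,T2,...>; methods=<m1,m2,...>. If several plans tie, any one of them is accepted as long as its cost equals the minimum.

cost=10200; order=A,B,C; methods=hash,hash

Selinger DP (subsets sized 1..n):
  {A}: scan cost=500, card=500
  {B}: scan cost=20, card=20
  {C}: scan cost=250, card=250
  {AB}: card=5000; try (B,hash)→1200, (A,merge)→5140, (B,merge)→5620, (B,nl_idx)→8000, (A,hash)→9040, (A,nl)→10020 …(+1); best=1200 via (B,hash)
  {AC}: card=5000; try (C,hash)→5000, (A,merge)→7500, (C,merge)→7750, (A,hash)→9500, (A,nl)→125250, (C,nl)→125500; best=5000 via (C,hash)
  {ABC}: card=50000; try (C,hash)→10200, (B,hash)→10200, (C,merge)→73450, (B,merge)→75120, (B,nl_idx)→80000, (B,nl)→105000 …(+1); best=10200 via (C,hash)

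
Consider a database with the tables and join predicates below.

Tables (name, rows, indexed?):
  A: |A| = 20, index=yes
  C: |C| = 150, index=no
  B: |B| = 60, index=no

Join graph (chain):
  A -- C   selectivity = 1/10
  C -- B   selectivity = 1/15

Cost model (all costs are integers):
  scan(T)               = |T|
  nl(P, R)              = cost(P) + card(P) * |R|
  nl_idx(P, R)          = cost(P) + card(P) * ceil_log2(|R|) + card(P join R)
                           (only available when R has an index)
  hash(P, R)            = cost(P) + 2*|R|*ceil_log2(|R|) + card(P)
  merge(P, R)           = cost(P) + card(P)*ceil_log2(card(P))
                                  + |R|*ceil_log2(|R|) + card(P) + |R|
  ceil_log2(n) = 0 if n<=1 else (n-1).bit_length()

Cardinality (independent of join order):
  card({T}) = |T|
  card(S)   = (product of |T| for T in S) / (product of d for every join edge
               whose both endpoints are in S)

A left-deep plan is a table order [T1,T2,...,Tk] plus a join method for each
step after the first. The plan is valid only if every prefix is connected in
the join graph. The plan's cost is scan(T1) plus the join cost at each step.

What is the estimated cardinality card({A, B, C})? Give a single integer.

1200

Tables in S: A(20), B(60), C(150)
Edges inside S: A-C(d=10), C-B(d=15)
numerator = 20 * 60 * 150 = 180000
denominator = 10 * 15 = 150
card(S) = 180000 / 150 = 1200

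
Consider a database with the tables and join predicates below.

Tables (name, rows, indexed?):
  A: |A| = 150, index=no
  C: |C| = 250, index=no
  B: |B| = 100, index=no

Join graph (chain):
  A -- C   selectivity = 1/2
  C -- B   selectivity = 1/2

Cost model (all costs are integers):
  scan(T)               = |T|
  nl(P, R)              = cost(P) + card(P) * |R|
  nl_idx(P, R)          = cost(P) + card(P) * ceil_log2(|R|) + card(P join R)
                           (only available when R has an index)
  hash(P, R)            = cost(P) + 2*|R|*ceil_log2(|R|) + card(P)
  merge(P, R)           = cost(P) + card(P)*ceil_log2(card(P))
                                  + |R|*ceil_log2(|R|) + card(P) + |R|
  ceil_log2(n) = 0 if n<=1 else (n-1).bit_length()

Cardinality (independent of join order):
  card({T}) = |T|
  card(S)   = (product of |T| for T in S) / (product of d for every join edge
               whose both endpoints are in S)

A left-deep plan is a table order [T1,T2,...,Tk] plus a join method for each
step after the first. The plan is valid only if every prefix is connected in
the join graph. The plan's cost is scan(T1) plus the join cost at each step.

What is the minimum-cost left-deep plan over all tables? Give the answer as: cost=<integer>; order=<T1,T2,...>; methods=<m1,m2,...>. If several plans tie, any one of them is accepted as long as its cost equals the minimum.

cost=16800; order=C,B,A; methods=hash,hash

Selinger DP (subsets sized 1..n):
  {A}: scan cost=150, card=150
  {C}: scan cost=250, card=250
  {B}: scan cost=100, card=100
  {AC}: card=18750; try (A,hash)→2900, (C,merge)→3750, (A,merge)→3850, (C,hash)→4300, (C,nl)→37650, (A,nl)→37750; best=2900 via (A,hash)
  {BC}: card=12500; try (B,hash)→1900, (C,merge)→3150, (B,merge)→3300, (C,hash)→4200, (C,nl)→25100, (B,nl)→25250; best=1900 via (B,hash)
  {ABC}: card=937500; try (A,hash)→16800, (B,hash)→23050, (A,merge)→190750, (B,merge)→303700, (A,nl)→1876900, (B,nl)→1877900; best=16800 via (A,hash)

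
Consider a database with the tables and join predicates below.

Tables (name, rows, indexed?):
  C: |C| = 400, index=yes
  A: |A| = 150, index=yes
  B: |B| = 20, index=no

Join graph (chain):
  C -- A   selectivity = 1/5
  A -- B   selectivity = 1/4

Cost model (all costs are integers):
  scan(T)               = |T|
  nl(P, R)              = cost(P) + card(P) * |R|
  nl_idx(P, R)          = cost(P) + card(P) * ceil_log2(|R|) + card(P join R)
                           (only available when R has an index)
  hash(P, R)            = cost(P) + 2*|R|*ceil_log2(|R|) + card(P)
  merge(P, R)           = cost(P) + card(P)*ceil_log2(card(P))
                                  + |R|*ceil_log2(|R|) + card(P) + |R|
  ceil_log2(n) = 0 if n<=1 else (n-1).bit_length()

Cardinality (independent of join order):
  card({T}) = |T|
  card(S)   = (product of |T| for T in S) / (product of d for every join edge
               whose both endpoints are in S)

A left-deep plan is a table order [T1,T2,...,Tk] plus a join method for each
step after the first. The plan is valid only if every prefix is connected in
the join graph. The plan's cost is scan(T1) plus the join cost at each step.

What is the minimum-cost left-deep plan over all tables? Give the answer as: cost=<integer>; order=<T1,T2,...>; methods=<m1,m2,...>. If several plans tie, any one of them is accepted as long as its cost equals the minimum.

cost=8450; order=A,B,C; methods=hash,hash

Selinger DP (subsets sized 1..n):
  {C}: scan cost=400, card=400
  {A}: scan cost=150, card=150
  {B}: scan cost=20, card=20
  {AC}: card=12000; try (A,hash)→3200, (C,merge)→5500, (A,merge)→5750, (C,hash)→7500, (C,nl_idx)→13500, (A,nl_idx)→15600 …(+2); best=3200 via (A,hash)
  {AB}: card=750; try (B,hash)→500, (A,nl_idx)→930, (A,merge)→1490, (B,merge)→1620, (A,hash)→2440, (A,nl)→3020 …(+1); best=500 via (B,hash)
  {ABC}: card=60000; try (C,hash)→8450, (C,merge)→12750, (B,hash)→15400, (C,nl_idx)→67250, (B,merge)→183320, (B,nl)→243200 …(+1); best=8450 via (C,hash)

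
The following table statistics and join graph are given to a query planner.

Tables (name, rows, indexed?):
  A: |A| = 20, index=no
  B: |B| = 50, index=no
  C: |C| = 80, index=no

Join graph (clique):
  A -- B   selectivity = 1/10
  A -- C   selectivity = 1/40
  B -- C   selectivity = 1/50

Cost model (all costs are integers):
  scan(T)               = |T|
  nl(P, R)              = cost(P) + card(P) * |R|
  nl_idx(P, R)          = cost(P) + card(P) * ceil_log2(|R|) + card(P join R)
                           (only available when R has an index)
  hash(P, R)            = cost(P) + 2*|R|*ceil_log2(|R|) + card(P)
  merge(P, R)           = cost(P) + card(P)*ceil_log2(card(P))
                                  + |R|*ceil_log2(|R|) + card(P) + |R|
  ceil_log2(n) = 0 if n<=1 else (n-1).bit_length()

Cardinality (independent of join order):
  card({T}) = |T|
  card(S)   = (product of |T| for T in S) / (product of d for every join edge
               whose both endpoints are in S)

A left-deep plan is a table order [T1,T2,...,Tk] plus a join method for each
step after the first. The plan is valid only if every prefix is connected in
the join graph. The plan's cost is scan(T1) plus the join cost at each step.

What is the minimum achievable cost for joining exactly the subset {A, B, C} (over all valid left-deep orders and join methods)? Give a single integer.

Selinger DP over subsets of {A,B,C}:
  {A}: scan cost=20, card=20
  {B}: scan cost=50, card=50
  {C}: scan cost=80, card=80
  {AB}: card=100; try (A,hash)→300, (B,merge)→490, (A,merge)→520, (B,hash)→640, (B,nl)→1020, (A,nl)→1050; best=300 via (A,hash)
  {AC}: card=40; try (A,hash)→360, (C,merge)→780, (A,merge)→840, (C,hash)→1160, (C,nl)→1620, (A,nl)→1680; best=360 via (A,hash)
  {BC}: card=80; try (B,hash)→760, (C,merge)→1040, (B,merge)→1070, (C,hash)→1220, (C,nl)→4050, (B,nl)→4080; best=760 via (B,hash)
  {ABC}: card=4; try (B,merge)→990, (B,hash)→1000, (A,hash)→1040, (C,hash)→1520, (A,merge)→1520, (C,merge)→1740 …(+3); best=990 via (B,merge)

990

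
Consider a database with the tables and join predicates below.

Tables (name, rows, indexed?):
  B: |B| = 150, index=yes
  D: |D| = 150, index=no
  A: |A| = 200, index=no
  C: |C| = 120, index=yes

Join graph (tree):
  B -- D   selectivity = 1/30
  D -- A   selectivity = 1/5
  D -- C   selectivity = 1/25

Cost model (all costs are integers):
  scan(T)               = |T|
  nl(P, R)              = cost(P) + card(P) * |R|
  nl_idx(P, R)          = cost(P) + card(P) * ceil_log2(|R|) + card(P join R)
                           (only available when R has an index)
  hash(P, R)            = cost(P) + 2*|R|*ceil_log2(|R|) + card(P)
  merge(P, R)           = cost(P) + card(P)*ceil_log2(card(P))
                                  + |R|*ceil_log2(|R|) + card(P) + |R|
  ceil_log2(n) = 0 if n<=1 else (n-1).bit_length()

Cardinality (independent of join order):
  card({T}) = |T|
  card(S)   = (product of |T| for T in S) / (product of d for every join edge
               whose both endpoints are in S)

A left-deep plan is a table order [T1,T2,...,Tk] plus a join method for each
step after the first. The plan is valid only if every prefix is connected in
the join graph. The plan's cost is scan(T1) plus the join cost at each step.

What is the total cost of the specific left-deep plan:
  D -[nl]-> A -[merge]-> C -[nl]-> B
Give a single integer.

4435110

step 1: scan D: cost=150, card=150
step 2: join A via nl
    card(P join A) = 150*200/(5) = 6000
    cost = 150 + 150*200 = 30150
step 3: join C via merge
    card(P join C) = 6000*120/(25) = 28800
    cost = 30150 + 6000*13 + 120*7 + 6000 + 120 = 115110
step 4: join B via nl
    card(P join B) = 28800*150/(30) = 144000
    cost = 115110 + 28800*150 = 4435110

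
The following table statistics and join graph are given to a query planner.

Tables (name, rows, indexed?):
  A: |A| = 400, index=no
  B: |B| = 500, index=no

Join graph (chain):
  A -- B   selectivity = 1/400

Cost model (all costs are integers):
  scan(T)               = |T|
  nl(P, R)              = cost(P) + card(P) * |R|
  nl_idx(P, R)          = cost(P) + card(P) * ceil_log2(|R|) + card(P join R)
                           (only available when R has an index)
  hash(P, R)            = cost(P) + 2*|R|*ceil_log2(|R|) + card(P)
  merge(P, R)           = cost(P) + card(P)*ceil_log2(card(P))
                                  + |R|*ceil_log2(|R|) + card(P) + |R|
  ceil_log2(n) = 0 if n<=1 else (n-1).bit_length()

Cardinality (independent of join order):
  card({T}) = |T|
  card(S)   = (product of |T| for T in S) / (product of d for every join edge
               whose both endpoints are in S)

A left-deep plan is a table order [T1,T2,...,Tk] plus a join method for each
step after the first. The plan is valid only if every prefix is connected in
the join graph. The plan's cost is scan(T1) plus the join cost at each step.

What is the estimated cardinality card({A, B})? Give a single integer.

500

Tables in S: A(400), B(500)
Edges inside S: A-B(d=400)
numerator = 400 * 500 = 200000
denominator = 400 = 400
card(S) = 200000 / 400 = 500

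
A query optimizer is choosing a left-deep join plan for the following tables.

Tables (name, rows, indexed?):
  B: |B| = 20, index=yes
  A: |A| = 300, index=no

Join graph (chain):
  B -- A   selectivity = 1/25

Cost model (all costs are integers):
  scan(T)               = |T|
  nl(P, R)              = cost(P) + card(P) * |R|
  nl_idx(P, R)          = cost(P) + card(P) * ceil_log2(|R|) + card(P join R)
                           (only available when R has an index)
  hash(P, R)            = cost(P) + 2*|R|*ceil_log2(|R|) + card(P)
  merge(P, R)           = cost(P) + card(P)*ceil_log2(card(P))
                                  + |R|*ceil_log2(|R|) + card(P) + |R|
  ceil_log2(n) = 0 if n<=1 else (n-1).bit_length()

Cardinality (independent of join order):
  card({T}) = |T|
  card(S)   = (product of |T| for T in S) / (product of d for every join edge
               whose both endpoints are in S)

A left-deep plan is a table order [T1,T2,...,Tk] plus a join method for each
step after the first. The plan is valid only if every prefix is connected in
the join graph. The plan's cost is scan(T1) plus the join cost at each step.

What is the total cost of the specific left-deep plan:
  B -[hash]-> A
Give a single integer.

step 1: scan B: cost=20, card=20
step 2: join A via hash
    card(P join A) = 20*300/(25) = 240
    cost = 20 + 2*300*9 + 20 = 5440

5440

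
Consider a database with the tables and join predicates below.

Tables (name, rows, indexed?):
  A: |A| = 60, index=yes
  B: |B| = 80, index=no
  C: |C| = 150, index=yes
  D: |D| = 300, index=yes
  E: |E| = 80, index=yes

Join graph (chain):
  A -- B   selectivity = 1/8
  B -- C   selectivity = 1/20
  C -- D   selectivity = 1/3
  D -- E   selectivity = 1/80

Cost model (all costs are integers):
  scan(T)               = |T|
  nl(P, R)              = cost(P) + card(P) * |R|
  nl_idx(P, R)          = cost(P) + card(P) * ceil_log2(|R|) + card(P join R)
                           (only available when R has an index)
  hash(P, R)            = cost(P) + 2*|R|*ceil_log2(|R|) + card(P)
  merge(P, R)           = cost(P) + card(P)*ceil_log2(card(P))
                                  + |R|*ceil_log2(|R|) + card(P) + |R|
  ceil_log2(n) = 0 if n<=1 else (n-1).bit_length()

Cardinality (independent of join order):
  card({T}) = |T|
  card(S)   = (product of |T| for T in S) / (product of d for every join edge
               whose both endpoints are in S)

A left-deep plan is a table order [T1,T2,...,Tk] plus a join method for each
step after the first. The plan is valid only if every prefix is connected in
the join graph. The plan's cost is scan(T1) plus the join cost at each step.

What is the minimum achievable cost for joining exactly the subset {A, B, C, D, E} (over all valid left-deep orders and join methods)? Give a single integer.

80640

Selinger DP over subsets of {A,B,C,D,E}:
  {A}: scan cost=60, card=60
  {B}: scan cost=80, card=80
  {C}: scan cost=150, card=150
  {D}: scan cost=300, card=300
  {E}: scan cost=80, card=80
  {AB}: card=600; try (A,hash)→880, (B,merge)→1120, (A,merge)→1140, (A,nl_idx)→1160, (B,hash)→1240, (B,nl)→4860 …(+1); best=880 via (A,hash)
  {BC}: card=600; try (C,nl_idx)→1320, (B,hash)→1420, (C,merge)→2070, (B,merge)→2140, (C,hash)→2560, (C,nl)→12080 …(+1); best=1320 via (C,nl_idx)
  {CD}: card=15000; try (C,hash)→3000, (D,merge)→4500, (C,merge)→4650, (D,hash)→5700, (D,nl_idx)→16500, (C,nl_idx)→17700 …(+2); best=3000 via (C,hash)
  {DE}: card=300; try (D,nl_idx)→1100, (E,hash)→1720, (E,nl_idx)→2700, (D,merge)→3720, (E,merge)→3940, (D,hash)→5560 …(+2); best=1100 via (D,nl_idx)
  {ABC}: card=4500; try (A,hash)→2640, (C,hash)→3880, (A,merge)→8340, (C,merge)→8830, (A,nl_idx)→9420, (C,nl_idx)→10180 …(+2); best=2640 via (A,hash)
  {BCD}: card=60000; try (D,hash)→7320, (D,merge)→10920, (B,hash)→19120, (D,nl_idx)→66720, (D,nl)→181320, (B,merge)→228640 …(+1); best=7320 via (D,hash)
  {CDE}: card=15000; try (C,hash)→3800, (C,merge)→5450, (C,nl_idx)→18500, (E,hash)→19120, (C,nl)→46100, (E,nl_idx)→123000 …(+2); best=3800 via (C,hash)
  {ABCD}: card=450000; try (D,hash)→12540, (A,hash)→68040, (D,merge)→68640, (D,nl_idx)→493140, (A,nl_idx)→817320, (A,merge)→1027740 …(+2); best=12540 via (D,hash)
  {BCDE}: card=60000; try (B,hash)→19920, (E,hash)→68440, (B,merge)→229440, (E,nl_idx)→487320, (E,merge)→1027960, (B,nl)→1203800 …(+1); best=19920 via (B,hash)
  {ABCDE}: card=450000; try (A,hash)→80640, (E,hash)→463660, (A,nl_idx)→829920, (A,merge)→1040340, (E,nl_idx)→3612540, (A,nl)→3619920 …(+2); best=80640 via (A,hash)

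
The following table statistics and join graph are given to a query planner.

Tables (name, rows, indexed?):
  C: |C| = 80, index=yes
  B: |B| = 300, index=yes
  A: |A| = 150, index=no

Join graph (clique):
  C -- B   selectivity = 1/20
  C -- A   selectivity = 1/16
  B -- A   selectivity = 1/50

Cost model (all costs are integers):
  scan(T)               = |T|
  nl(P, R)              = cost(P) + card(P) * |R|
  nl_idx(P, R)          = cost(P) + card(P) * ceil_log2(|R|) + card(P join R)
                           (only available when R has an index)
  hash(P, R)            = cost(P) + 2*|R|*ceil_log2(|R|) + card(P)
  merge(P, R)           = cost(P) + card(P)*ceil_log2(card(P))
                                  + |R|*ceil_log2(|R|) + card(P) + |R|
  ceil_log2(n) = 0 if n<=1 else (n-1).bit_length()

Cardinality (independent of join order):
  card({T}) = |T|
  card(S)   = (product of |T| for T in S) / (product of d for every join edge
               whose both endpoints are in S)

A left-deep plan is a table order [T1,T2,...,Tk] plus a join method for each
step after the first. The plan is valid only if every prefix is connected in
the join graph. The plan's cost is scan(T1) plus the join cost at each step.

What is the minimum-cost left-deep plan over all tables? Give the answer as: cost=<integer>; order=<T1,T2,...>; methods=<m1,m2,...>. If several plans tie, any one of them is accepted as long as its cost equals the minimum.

Selinger DP (subsets sized 1..n):
  {C}: scan cost=80, card=80
  {B}: scan cost=300, card=300
  {A}: scan cost=150, card=150
  {BC}: card=1200; try (C,hash)→1720, (B,nl_idx)→2000, (C,nl_idx)→3600, (B,merge)→3720, (C,merge)→3940, (B,hash)→5560 …(+2); best=1720 via (C,hash)
  {AC}: card=750; try (C,hash)→1420, (C,nl_idx)→1950, (A,merge)→2070, (C,merge)→2140, (A,hash)→2560, (A,nl)→12080 …(+1); best=1420 via (C,hash)
  {AB}: card=900; try (B,nl_idx)→2400, (A,hash)→3000, (B,merge)→4500, (A,merge)→4650, (B,hash)→5700, (B,nl)→45150 …(+1); best=2400 via (B,nl_idx)
  {ABC}: card=225; try (C,hash)→4420, (A,hash)→5320, (B,hash)→7570, (B,nl_idx)→8395, (C,nl_idx)→8925, (B,merge)→12670 …(+5); best=4420 via (C,hash)

cost=4420; order=A,B,C; methods=nl_idx,hash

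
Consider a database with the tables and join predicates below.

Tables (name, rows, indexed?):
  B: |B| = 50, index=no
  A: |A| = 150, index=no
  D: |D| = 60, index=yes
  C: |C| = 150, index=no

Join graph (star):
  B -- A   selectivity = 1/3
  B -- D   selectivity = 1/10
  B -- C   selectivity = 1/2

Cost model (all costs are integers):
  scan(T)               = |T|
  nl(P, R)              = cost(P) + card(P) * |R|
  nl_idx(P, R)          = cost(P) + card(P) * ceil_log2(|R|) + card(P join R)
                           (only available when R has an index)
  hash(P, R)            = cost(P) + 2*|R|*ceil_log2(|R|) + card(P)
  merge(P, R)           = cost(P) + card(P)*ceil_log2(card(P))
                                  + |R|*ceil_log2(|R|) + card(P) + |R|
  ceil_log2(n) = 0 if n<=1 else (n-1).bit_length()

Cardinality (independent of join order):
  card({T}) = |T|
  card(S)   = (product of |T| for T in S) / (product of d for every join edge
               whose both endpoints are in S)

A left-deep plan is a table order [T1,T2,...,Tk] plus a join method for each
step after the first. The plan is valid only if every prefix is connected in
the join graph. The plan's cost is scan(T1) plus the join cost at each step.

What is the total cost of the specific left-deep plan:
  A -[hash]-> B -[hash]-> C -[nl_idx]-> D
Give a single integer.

2255800

step 1: scan A: cost=150, card=150
step 2: join B via hash
    card(P join B) = 150*50/(3) = 2500
    cost = 150 + 2*50*6 + 150 = 900
step 3: join C via hash
    card(P join C) = 2500*150/(2) = 187500
    cost = 900 + 2*150*8 + 2500 = 5800
step 4: join D via nl_idx
    card(P join D) = 187500*60/(10) = 1125000
    cost = 5800 + 187500*6 + 1125000 = 2255800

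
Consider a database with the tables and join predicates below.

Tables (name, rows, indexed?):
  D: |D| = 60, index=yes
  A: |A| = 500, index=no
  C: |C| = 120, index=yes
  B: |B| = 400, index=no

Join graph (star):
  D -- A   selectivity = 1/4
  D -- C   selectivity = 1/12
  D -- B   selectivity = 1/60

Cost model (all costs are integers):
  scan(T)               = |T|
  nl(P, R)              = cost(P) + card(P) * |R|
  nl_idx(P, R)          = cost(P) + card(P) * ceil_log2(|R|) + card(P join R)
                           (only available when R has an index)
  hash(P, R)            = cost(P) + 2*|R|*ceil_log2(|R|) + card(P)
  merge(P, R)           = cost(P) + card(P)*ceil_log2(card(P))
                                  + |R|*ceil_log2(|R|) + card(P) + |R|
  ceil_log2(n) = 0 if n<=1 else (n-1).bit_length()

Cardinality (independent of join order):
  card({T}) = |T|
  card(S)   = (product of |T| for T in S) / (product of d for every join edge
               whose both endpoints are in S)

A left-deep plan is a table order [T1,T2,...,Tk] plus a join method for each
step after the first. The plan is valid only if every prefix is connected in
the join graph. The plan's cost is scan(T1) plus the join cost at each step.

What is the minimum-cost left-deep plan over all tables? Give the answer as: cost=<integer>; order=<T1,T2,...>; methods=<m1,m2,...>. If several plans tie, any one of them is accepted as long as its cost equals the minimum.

Selinger DP (subsets sized 1..n):
  {D}: scan cost=60, card=60
  {A}: scan cost=500, card=500
  {C}: scan cost=120, card=120
  {B}: scan cost=400, card=400
  {AD}: card=7500; try (D,hash)→1720, (A,merge)→5480, (D,merge)→5920, (A,hash)→9120, (D,nl_idx)→11000, (A,nl)→30060 …(+1); best=1720 via (D,hash)
  {CD}: card=600; try (D,hash)→960, (C,nl_idx)→1080, (D,nl_idx)→1440, (C,merge)→1440, (D,merge)→1500, (C,hash)→1800 …(+2); best=960 via (D,hash)
  {BD}: card=400; try (D,hash)→1520, (D,nl_idx)→3200, (B,merge)→4480, (D,merge)→4820, (B,hash)→7320, (B,nl)→24060 …(+1); best=1520 via (D,hash)
  {ACD}: card=75000; try (A,hash)→10560, (C,hash)→10900, (A,merge)→12560, (C,merge)→107680, (C,nl_idx)→129220, (A,nl)→300960 …(+1); best=10560 via (A,hash)
  {ABD}: card=50000; try (A,merge)→10520, (A,hash)→10920, (B,hash)→16420, (B,merge)→110720, (A,nl)→201520, (B,nl)→3001720; best=10520 via (A,merge)
  {BCD}: card=4000; try (C,hash)→3600, (C,merge)→6480, (C,nl_idx)→8320, (B,hash)→8760, (B,merge)→11560, (C,nl)→49520 …(+1); best=3600 via (C,hash)
  {ABCD}: card=500000; try (A,hash)→16600, (A,merge)→60600, (C,hash)→62200, (B,hash)→92760, (C,nl_idx)→860520, (C,merge)→861480 …(+4); best=16600 via (A,hash)

cost=16600; order=B,D,C,A; methods=hash,hash,hash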